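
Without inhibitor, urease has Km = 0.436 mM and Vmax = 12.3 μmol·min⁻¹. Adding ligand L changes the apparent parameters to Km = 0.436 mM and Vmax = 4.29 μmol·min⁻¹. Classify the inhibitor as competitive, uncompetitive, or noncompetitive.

noncompetitive

Vmax decreases (12.3 → 4.29 μmol·min⁻¹) while Km is unchanged — pure noncompetitive inhibition.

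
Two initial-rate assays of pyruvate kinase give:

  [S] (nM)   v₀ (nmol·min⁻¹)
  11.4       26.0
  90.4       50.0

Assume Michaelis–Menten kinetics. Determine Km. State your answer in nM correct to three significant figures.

In reciprocal form, 1/v = (Km/Vmax)·(1/[S]) + 1/Vmax. The two points give (1/[S], 1/v) = (0.08772, 0.03846) and (0.01106, 0.02000).
Slope = (0.03846 − 0.02000)/(0.08772 − 0.01106) = 0.2408; intercept = 0.03846 − 0.2408×0.08772 = 0.01734.
Vmax = 1/intercept = 57.7 nmol·min⁻¹; Km = slope × Vmax = 0.2408 × 57.7 = 13.9 nM.

13.9 nM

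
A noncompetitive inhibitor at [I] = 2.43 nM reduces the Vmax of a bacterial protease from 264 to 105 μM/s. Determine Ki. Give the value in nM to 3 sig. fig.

Noncompetitive: Vmax,app = Vmax/α with α = 1 + [I]/Ki.
α = Vmax/Vmax,app = 264/105 = 2.514.
Since α = 1 + [I]/Ki, [I]/Ki = 2.514 − 1 = 1.514 and Ki = 2.43/1.514 = 1.60 nM.

1.60 nM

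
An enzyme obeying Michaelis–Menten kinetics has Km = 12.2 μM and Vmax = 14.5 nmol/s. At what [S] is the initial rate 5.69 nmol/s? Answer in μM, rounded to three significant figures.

Rearranging v = Vmax[S]/(Km+[S]) gives [S] = Km·v/(Vmax − v).
[S] = 12.2 × 5.69 / (14.5 − 5.69) = 69.42/8.810 = 7.88 μM.

7.88 μM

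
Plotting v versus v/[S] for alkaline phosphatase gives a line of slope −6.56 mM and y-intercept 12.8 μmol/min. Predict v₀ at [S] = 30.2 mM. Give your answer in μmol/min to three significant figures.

10.5 μmol/min

In the Eadie–Hofstee form v = Vmax − Km·(v/[S]), the slope is −Km and the intercept is Vmax, so Km = 6.56 mM and Vmax = 12.8 μmol/min.
v = 12.8 × 30.2/(6.56 + 30.2) = 10.5 μmol/min.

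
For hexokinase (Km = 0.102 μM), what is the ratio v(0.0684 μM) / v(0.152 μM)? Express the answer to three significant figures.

Since Vmax cancels, v₂/v₁ = [S]₂(Km+[S]₁) / [S]₁(Km+[S]₂).
= 0.0684×(0.102+0.152) / (0.152×(0.102+0.0684)) = 0.01737/0.02590 = 0.671.

0.671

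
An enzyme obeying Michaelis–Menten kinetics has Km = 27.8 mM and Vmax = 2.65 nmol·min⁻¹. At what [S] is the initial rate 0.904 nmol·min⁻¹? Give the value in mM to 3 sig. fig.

14.4 mM

Rearranging v = Vmax[S]/(Km+[S]) gives [S] = Km·v/(Vmax − v).
[S] = 27.8 × 0.904 / (2.65 − 0.904) = 25.13/1.746 = 14.4 mM.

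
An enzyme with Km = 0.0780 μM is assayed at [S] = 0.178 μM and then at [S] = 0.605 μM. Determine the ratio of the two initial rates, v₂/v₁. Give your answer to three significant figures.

The fractional saturations are [S]/(Km+[S]) = 0.178/0.2560 = 0.6953 and 0.605/0.6830 = 0.8858.
v₂/v₁ is just their ratio: 0.8858/0.6953 = 1.27.

1.27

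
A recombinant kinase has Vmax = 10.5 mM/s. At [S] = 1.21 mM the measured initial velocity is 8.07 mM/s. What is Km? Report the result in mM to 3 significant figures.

0.364 mM

v/Vmax = 8.07/10.5 = 0.7686 = [S]/(Km+[S]).
So Km + [S] = [S]/0.7686 = 1.574 mM, giving Km = 1.574 − 1.21 = 0.364 mM.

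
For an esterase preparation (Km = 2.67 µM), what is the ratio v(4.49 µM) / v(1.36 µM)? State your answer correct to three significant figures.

The fractional saturations are [S]/(Km+[S]) = 1.36/4.030 = 0.3375 and 4.49/7.160 = 0.6271.
v₂/v₁ is just their ratio: 0.6271/0.3375 = 1.86.

1.86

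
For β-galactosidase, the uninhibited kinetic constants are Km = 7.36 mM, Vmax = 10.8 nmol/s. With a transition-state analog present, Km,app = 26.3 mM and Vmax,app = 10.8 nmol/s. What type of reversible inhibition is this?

competitive

Km increases (7.36 → 26.3 mM) while Vmax is unchanged — the hallmark of competitive inhibition.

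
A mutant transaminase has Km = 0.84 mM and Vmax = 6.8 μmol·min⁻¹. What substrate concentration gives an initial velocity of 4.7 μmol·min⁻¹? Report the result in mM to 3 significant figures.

1.88 mM

The required fractional saturation is v/Vmax = 4.7/6.8 = 0.6912.
Then [S]/(Km+[S]) = 0.6912 ⇒ [S] = 0.84 × 0.6912/(1 − 0.6912) = 1.88 mM.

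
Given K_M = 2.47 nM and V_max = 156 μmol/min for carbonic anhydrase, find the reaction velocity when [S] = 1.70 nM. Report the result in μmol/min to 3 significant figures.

[S]/(Km+[S]) = 1.70/4.170 = 0.4077, the fractional saturation.
v = 0.4077 × Vmax = 0.4077 × 156 = 63.6 μmol/min.

63.6 μmol/min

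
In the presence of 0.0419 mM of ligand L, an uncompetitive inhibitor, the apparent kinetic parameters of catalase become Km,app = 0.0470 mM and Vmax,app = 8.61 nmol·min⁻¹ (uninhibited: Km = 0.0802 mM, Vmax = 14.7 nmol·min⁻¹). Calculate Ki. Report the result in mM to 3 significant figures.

Uncompetitive: Vmax,app = Vmax/α (and Km,app = Km/α) with α = 1 + [I]/Ki.
α = Vmax/Vmax,app = 14.7/8.61 = 1.707.
Ki = [I]/(α − 1) = 0.0419/0.7073 = 0.0592 mM.

0.0592 mM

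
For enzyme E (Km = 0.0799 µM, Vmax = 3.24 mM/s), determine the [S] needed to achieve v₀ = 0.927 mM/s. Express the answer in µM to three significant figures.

0.0320 µM

Rearranging v = Vmax[S]/(Km+[S]) gives [S] = Km·v/(Vmax − v).
[S] = 0.0799 × 0.927 / (3.24 − 0.927) = 0.07407/2.313 = 0.0320 µM.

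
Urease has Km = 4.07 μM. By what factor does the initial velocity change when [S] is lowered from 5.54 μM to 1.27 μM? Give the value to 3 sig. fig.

Since Vmax cancels, v₂/v₁ = [S]₂(Km+[S]₁) / [S]₁(Km+[S]₂).
= 1.27×(4.07+5.54) / (5.54×(4.07+1.27)) = 12.20/29.58 = 0.413.

0.413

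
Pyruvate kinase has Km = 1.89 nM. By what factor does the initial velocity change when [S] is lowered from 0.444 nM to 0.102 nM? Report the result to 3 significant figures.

0.269

Since Vmax cancels, v₂/v₁ = [S]₂(Km+[S]₁) / [S]₁(Km+[S]₂).
= 0.102×(1.89+0.444) / (0.444×(1.89+0.102)) = 0.2381/0.8844 = 0.269.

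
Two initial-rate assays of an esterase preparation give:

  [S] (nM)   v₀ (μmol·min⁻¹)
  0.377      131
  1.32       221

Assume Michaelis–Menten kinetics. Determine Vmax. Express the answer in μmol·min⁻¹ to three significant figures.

305 μmol·min⁻¹

From v = Vmax[S]/(Km+[S]), each point gives Vmax = v(Km+[S])/[S].
Equating: 131(Km+0.377)/0.377 = 221(Km+1.32)/1.32.
347.5·Km + 131 = 167.4·Km + 221, so (347.5 − 167.4)·Km = 221 − 131.
Km = 90.00/180.1 = 0.500 nM; then Vmax = 131(0.500+0.377)/0.377 = 305 μmol·min⁻¹.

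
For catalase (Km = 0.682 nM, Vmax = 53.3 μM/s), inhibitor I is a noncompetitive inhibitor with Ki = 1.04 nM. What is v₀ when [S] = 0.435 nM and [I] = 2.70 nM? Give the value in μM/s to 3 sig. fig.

With α = 1 + [I]/Ki = 1 + 2.70/1.04 = 3.596, the noncompetitive rate law is v = (Vmax/α)·[S] / (Km + [S]).
v = (53.3/3.596)×0.435 / (0.682 + 0.435) = 6.447/1.117 = 5.77 μM/s.

5.77 μM/s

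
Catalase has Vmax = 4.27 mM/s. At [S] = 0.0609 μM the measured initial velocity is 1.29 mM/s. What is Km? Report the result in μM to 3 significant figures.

v/Vmax = 1.29/4.27 = 0.3021 = [S]/(Km+[S]).
So Km + [S] = [S]/0.3021 = 0.2016 μM, giving Km = 0.2016 − 0.0609 = 0.141 μM.

0.141 μM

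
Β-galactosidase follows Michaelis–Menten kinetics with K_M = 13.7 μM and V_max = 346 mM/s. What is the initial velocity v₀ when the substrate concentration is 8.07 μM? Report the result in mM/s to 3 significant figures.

v = Vmax·[S]/(Km + [S]) = 346 × 8.07 / (13.7 + 8.07)
  = 2792 / 21.77 = 128 mM/s.

128 mM/s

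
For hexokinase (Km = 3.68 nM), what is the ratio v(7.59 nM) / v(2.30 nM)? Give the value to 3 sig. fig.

1.75

The fractional saturations are [S]/(Km+[S]) = 2.30/5.980 = 0.3846 and 7.59/11.27 = 0.6735.
v₂/v₁ is just their ratio: 0.6735/0.3846 = 1.75.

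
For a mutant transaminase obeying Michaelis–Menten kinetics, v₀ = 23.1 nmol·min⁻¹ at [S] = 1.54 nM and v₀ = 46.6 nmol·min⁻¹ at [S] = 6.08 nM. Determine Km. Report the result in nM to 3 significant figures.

In reciprocal form, 1/v = (Km/Vmax)·(1/[S]) + 1/Vmax. The two points give (1/[S], 1/v) = (0.6494, 0.04329) and (0.1645, 0.02146).
Slope = (0.04329 − 0.02146)/(0.6494 − 0.1645) = 0.04502; intercept = 0.04329 − 0.04502×0.6494 = 0.01405.
Vmax = 1/intercept = 71.2 nmol·min⁻¹; Km = slope × Vmax = 0.04502 × 71.2 = 3.20 nM.

3.20 nM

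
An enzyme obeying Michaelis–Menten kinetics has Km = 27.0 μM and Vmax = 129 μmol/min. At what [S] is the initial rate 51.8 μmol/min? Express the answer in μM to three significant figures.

The required fractional saturation is v/Vmax = 51.8/129 = 0.4016.
Then [S]/(Km+[S]) = 0.4016 ⇒ [S] = 27.0 × 0.4016/(1 − 0.4016) = 18.1 μM.

18.1 μM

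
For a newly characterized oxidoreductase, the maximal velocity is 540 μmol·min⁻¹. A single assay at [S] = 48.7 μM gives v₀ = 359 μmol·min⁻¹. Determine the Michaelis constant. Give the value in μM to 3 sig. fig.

24.6 μM

v/Vmax = 359/540 = 0.6648 = [S]/(Km+[S]).
So Km + [S] = [S]/0.6648 = 73.25 μM, giving Km = 73.25 − 48.7 = 24.6 μM.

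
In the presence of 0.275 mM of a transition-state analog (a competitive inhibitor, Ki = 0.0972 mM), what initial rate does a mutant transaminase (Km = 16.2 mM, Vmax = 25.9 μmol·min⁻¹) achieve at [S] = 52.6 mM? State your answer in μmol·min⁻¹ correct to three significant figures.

α = 1 + [I]/Ki = 1 + 0.275/0.0972 = 3.829.
For a competitive inhibitor, Vmax is unchanged and the apparent Km becomes α·Km: Km,app = 62.0 mM, Vmax,app = 25.9 μmol·min⁻¹.
v = Vmax,app·[S]/(Km,app + [S]) = 25.9 × 52.6/(62.0 + 52.6) = 11.9 μmol·min⁻¹.

11.9 μmol·min⁻¹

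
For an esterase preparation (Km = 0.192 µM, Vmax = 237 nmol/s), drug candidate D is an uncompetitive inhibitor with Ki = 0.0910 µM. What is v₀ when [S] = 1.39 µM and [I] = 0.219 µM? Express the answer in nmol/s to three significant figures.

With α = 1 + [I]/Ki = 1 + 0.219/0.0910 = 3.407, the uncompetitive rate law is v = (Vmax/α)·[S] / (Km/α + [S]).
v = (237/3.407)×1.39 / (0.192/3.407 + 1.39) = 96.70/1.446 = 66.9 nmol/s.

66.9 nmol/s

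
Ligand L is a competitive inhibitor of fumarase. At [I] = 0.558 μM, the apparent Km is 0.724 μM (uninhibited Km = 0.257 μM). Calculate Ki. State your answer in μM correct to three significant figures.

Competitive: Km,app = α·Km with α = 1 + [I]/Ki.
α = Km,app/Km = 0.724/0.257 = 2.817.
Since α = 1 + [I]/Ki, [I]/Ki = 2.817 − 1 = 1.817 and Ki = 0.558/1.817 = 0.307 μM.

0.307 μM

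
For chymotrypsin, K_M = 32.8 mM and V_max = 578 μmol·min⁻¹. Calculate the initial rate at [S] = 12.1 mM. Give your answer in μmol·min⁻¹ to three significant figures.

[S]/(Km+[S]) = 12.1/44.90 = 0.2695, the fractional saturation.
v = 0.2695 × Vmax = 0.2695 × 578 = 156 μmol·min⁻¹.

156 μmol·min⁻¹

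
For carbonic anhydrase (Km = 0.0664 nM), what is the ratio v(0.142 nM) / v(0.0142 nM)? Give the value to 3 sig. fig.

3.87

Since Vmax cancels, v₂/v₁ = [S]₂(Km+[S]₁) / [S]₁(Km+[S]₂).
= 0.142×(0.0664+0.0142) / (0.0142×(0.0664+0.142)) = 0.01145/0.002959 = 3.87.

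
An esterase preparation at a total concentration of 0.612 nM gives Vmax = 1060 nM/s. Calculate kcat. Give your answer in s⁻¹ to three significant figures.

1730 s⁻¹

kcat = Vmax/[E]total = 1060 nM/s / 0.612 nM = 1730 s⁻¹.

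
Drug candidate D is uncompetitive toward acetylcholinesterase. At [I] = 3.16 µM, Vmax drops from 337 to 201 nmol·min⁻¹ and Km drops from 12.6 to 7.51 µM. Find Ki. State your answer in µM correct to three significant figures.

4.67 µM

Uncompetitive: Vmax,app = Vmax/α (and Km,app = Km/α) with α = 1 + [I]/Ki.
α = Vmax/Vmax,app = 337/201 = 1.677.
Ki = [I]/(α − 1) = 3.16/0.6766 = 4.67 µM.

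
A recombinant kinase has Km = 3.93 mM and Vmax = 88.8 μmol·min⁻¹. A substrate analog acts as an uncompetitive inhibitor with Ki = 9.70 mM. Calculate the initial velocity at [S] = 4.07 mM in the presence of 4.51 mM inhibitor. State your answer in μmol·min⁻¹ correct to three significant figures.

36.5 μmol·min⁻¹

α = 1 + [I]/Ki = 1 + 4.51/9.70 = 1.465.
For an uncompetitive inhibitor, both parameters are divided by α, giving Vmax/α and Km/α: Km,app = 2.68 mM, Vmax,app = 60.6 μmol·min⁻¹.
v = Vmax,app·[S]/(Km,app + [S]) = 60.6 × 4.07/(2.68 + 4.07) = 36.5 μmol·min⁻¹.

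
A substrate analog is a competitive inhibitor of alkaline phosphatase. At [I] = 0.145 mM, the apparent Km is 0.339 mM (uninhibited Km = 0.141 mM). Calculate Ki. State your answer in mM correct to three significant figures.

Competitive: Km,app = α·Km with α = 1 + [I]/Ki.
α = Km,app/Km = 0.339/0.141 = 2.404.
Ki = [I]/(α − 1) = 0.145/1.404 = 0.103 mM.

0.103 mM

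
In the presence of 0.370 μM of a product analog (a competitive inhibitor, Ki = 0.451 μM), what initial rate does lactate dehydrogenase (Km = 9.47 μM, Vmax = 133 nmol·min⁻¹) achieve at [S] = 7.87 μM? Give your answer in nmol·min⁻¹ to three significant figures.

α = 1 + [I]/Ki = 1 + 0.370/0.451 = 1.820.
For a competitive inhibitor, Vmax is unchanged and the apparent Km becomes α·Km: Km,app = 17.2 μM, Vmax,app = 133 nmol·min⁻¹.
v = Vmax,app·[S]/(Km,app + [S]) = 133 × 7.87/(17.2 + 7.87) = 41.7 nmol·min⁻¹.

41.7 nmol·min⁻¹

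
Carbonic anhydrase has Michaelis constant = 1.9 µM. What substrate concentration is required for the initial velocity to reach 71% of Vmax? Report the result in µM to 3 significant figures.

4.65 µM

v/Vmax = [S]/(Km+[S]) = 0.71, so [S] = Km·0.71/(1 − 0.71) = 1.9 × 2.448.
[S] = 4.65 µM.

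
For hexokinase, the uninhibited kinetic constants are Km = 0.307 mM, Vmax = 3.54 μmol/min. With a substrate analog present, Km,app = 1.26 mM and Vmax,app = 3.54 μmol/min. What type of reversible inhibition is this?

Km increases (0.307 → 1.26 mM) while Vmax is unchanged — the hallmark of competitive inhibition.

competitive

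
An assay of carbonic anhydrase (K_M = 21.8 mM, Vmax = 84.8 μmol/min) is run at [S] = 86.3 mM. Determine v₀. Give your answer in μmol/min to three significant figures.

[S]/(Km+[S]) = 86.3/108.1 = 0.7983, the fractional saturation.
v = 0.7983 × Vmax = 0.7983 × 84.8 = 67.7 μmol/min.

67.7 μmol/min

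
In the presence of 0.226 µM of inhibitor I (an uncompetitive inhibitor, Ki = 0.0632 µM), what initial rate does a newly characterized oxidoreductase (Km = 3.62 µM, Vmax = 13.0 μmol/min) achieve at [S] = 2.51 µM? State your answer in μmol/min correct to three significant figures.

2.16 μmol/min

α = 1 + [I]/Ki = 1 + 0.226/0.0632 = 4.576.
For an uncompetitive inhibitor, both parameters are divided by α, giving Vmax/α and Km/α: Km,app = 0.791 µM, Vmax,app = 2.84 μmol/min.
v = Vmax,app·[S]/(Km,app + [S]) = 2.84 × 2.51/(0.791 + 2.51) = 2.16 μmol/min.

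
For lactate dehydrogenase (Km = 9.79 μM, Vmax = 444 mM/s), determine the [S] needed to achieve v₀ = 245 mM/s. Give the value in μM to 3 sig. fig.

12.1 μM

The required fractional saturation is v/Vmax = 245/444 = 0.5518.
Then [S]/(Km+[S]) = 0.5518 ⇒ [S] = 9.79 × 0.5518/(1 − 0.5518) = 12.1 μM.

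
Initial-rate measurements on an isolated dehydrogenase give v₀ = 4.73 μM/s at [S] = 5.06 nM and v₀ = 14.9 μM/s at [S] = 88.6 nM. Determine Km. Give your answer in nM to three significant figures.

13.3 nM

In reciprocal form, 1/v = (Km/Vmax)·(1/[S]) + 1/Vmax. The two points give (1/[S], 1/v) = (0.1976, 0.2114) and (0.01129, 0.06711).
Slope = (0.2114 − 0.06711)/(0.1976 − 0.01129) = 0.7744; intercept = 0.2114 − 0.7744×0.1976 = 0.05837.
Vmax = 1/intercept = 17.1 μM/s; Km = slope × Vmax = 0.7744 × 17.1 = 13.3 nM.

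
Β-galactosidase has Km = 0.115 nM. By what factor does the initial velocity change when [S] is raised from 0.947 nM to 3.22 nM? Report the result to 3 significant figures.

Since Vmax cancels, v₂/v₁ = [S]₂(Km+[S]₁) / [S]₁(Km+[S]₂).
= 3.22×(0.115+0.947) / (0.947×(0.115+3.22)) = 3.420/3.158 = 1.08.

1.08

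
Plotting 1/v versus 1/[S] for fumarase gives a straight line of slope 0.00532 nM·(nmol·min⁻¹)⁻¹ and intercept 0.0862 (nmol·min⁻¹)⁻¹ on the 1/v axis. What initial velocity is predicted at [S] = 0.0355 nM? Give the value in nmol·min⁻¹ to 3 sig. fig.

The y-intercept is 1/Vmax, so Vmax = 1/0.0862 = 11.6 nmol·min⁻¹.
The slope is Km/Vmax, so Km = 0.00532 × 11.6 = 0.0617 nM.
Then v = 11.6 × 0.0355/(0.0617 + 0.0355) = 4.24 nmol·min⁻¹.

4.24 nmol·min⁻¹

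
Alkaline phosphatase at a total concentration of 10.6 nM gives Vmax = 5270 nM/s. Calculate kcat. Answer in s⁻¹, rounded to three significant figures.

497 s⁻¹

kcat = Vmax/[E]total = 5270 nM/s / 10.6 nM = 497 s⁻¹.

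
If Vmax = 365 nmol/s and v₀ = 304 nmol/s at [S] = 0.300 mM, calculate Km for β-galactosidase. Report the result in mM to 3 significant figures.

0.0602 mM

From v = Vmax[S]/(Km+[S]), Km = [S](Vmax − v)/v.
Km = 0.300 × (365 − 304) / 304 = 18.30/304 = 0.0602 mM.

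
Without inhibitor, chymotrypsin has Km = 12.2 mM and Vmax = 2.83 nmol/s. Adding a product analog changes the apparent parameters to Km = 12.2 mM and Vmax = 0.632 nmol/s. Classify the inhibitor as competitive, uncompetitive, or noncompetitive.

Vmax decreases (2.83 → 0.632 nmol/s) while Km is unchanged — pure noncompetitive inhibition.

noncompetitive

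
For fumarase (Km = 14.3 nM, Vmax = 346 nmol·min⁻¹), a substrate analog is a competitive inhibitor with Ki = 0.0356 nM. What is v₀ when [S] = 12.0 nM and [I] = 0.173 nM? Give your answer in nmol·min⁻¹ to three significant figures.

43.3 nmol·min⁻¹

α = 1 + [I]/Ki = 1 + 0.173/0.0356 = 5.860.
For a competitive inhibitor, Vmax is unchanged and the apparent Km becomes α·Km: Km,app = 83.8 nM, Vmax,app = 346 nmol·min⁻¹.
v = Vmax,app·[S]/(Km,app + [S]) = 346 × 12.0/(83.8 + 12.0) = 43.3 nmol·min⁻¹.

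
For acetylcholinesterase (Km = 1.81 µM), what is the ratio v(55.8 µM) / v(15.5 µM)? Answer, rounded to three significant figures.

1.08

Since Vmax cancels, v₂/v₁ = [S]₂(Km+[S]₁) / [S]₁(Km+[S]₂).
= 55.8×(1.81+15.5) / (15.5×(1.81+55.8)) = 965.9/893.0 = 1.08.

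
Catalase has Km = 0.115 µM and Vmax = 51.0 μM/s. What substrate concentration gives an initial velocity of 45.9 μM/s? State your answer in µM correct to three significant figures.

1.03 µM

Rearranging v = Vmax[S]/(Km+[S]) gives [S] = Km·v/(Vmax − v).
[S] = 0.115 × 45.9 / (51.0 − 45.9) = 5.278/5.100 = 1.03 µM.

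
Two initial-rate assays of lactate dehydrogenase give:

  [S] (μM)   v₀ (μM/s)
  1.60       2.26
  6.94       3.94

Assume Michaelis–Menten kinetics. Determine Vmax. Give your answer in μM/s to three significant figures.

From v = Vmax[S]/(Km+[S]), each point gives Vmax = v(Km+[S])/[S].
Equating: 2.26(Km+1.60)/1.60 = 3.94(Km+6.94)/6.94.
1.412·Km + 2.26 = 0.5677·Km + 3.94, so (1.412 − 0.5677)·Km = 3.94 − 2.26.
Km = 1.680/0.8448 = 1.99 μM; then Vmax = 2.26(1.99+1.60)/1.60 = 5.07 μM/s.

5.07 μM/s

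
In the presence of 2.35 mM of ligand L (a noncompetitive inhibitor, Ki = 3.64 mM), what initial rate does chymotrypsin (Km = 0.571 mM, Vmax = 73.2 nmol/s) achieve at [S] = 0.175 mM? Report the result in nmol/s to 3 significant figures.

10.4 nmol/s

With α = 1 + [I]/Ki = 1 + 2.35/3.64 = 1.646, the noncompetitive rate law is v = (Vmax/α)·[S] / (Km + [S]).
v = (73.2/1.646)×0.175 / (0.571 + 0.175) = 7.784/0.7460 = 10.4 nmol/s.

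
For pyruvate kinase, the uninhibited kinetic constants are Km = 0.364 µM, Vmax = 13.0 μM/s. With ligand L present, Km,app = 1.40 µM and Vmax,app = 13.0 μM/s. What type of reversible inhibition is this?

competitive

Km increases (0.364 → 1.40 µM) while Vmax is unchanged — the hallmark of competitive inhibition.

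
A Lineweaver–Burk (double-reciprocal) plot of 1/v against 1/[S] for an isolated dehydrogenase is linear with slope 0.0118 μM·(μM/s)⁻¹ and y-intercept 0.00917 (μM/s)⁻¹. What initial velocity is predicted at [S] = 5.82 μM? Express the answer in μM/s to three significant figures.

The y-intercept is 1/Vmax, so Vmax = 1/0.00917 = 109 μM/s.
The slope is Km/Vmax, so Km = 0.0118 × 109 = 1.29 μM.
Then v = 109 × 5.82/(1.29 + 5.82) = 89.3 μM/s.

89.3 μM/s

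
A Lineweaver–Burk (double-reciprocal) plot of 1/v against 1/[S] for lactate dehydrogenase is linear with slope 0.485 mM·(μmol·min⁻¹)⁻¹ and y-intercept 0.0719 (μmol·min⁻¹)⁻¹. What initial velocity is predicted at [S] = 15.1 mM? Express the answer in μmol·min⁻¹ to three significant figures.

The y-intercept is 1/Vmax, so Vmax = 1/0.0719 = 13.9 μmol·min⁻¹.
The slope is Km/Vmax, so Km = 0.485 × 13.9 = 6.75 mM.
Then v = 13.9 × 15.1/(6.75 + 15.1) = 9.61 μmol·min⁻¹.

9.61 μmol·min⁻¹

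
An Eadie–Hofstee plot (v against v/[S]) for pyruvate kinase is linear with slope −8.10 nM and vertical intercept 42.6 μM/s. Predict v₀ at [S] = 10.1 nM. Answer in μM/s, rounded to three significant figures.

In the Eadie–Hofstee form v = Vmax − Km·(v/[S]), the slope is −Km and the intercept is Vmax, so Km = 8.10 nM and Vmax = 42.6 μM/s.
v = 42.6 × 10.1/(8.10 + 10.1) = 23.6 μM/s.

23.6 μM/s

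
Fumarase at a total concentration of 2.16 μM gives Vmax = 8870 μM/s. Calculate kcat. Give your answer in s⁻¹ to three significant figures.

4110 s⁻¹

kcat = Vmax/[E]total = 8870 μM/s / 2.16 μM = 4110 s⁻¹.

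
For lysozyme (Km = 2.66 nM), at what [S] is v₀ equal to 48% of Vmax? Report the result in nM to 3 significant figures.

2.46 nM

v/Vmax = [S]/(Km+[S]) = 0.48, so [S] = Km·0.48/(1 − 0.48) = 2.66 × 0.9231.
[S] = 2.46 nM.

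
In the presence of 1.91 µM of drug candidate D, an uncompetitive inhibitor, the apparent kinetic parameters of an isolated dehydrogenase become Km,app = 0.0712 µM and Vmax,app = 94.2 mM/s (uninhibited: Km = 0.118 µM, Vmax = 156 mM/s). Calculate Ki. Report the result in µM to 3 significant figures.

2.91 µM

Uncompetitive: Vmax,app = Vmax/α (and Km,app = Km/α) with α = 1 + [I]/Ki.
α = Vmax/Vmax,app = 156/94.2 = 1.656.
Since α = 1 + [I]/Ki, [I]/Ki = 1.656 − 1 = 0.6561 and Ki = 1.91/0.6561 = 2.91 µM.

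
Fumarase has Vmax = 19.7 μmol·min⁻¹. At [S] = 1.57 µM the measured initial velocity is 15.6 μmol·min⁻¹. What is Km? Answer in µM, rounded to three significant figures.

0.413 µM

v/Vmax = 15.6/19.7 = 0.7919 = [S]/(Km+[S]).
So Km + [S] = [S]/0.7919 = 1.983 µM, giving Km = 1.983 − 1.57 = 0.413 µM.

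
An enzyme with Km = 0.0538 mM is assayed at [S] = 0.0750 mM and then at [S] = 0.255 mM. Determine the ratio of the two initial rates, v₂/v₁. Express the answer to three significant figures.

Since Vmax cancels, v₂/v₁ = [S]₂(Km+[S]₁) / [S]₁(Km+[S]₂).
= 0.255×(0.0538+0.0750) / (0.0750×(0.0538+0.255)) = 0.03284/0.02316 = 1.42.

1.42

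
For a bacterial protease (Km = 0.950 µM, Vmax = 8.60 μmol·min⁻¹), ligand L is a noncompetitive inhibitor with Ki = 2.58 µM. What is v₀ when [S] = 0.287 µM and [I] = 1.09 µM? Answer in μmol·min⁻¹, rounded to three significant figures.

1.40 μmol·min⁻¹

α = 1 + [I]/Ki = 1 + 1.09/2.58 = 1.422.
For a noncompetitive inhibitor, Vmax is reduced to Vmax/α while Km is unchanged: Km,app = 0.950 µM, Vmax,app = 6.05 μmol·min⁻¹.
v = Vmax,app·[S]/(Km,app + [S]) = 6.05 × 0.287/(0.950 + 0.287) = 1.40 μmol·min⁻¹.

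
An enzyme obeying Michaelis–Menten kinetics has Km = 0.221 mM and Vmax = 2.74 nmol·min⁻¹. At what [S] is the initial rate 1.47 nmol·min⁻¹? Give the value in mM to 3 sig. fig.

Rearranging v = Vmax[S]/(Km+[S]) gives [S] = Km·v/(Vmax − v).
[S] = 0.221 × 1.47 / (2.74 − 1.47) = 0.3249/1.270 = 0.256 mM.

0.256 mM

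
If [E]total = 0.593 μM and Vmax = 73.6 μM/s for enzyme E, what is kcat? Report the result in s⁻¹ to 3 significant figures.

124 s⁻¹

kcat = Vmax/[E]total = 73.6 μM/s / 0.593 μM = 124 s⁻¹.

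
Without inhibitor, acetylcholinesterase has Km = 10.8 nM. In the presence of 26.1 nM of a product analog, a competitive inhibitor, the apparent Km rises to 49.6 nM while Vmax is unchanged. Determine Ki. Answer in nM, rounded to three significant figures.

7.26 nM

Competitive: Km,app = α·Km with α = 1 + [I]/Ki.
α = Km,app/Km = 49.6/10.8 = 4.593.
Ki = [I]/(α − 1) = 26.1/3.593 = 7.26 nM.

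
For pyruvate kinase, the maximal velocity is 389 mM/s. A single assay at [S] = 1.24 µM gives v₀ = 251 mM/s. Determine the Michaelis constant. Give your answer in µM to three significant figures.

v/Vmax = 251/389 = 0.6452 = [S]/(Km+[S]).
So Km + [S] = [S]/0.6452 = 1.922 µM, giving Km = 1.922 − 1.24 = 0.682 µM.

0.682 µM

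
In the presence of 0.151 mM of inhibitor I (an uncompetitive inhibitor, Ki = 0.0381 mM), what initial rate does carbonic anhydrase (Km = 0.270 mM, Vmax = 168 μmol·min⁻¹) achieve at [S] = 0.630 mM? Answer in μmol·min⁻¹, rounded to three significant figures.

α = 1 + [I]/Ki = 1 + 0.151/0.0381 = 4.963.
For an uncompetitive inhibitor, both parameters are divided by α, giving Vmax/α and Km/α: Km,app = 0.0544 mM, Vmax,app = 33.8 μmol·min⁻¹.
v = Vmax,app·[S]/(Km,app + [S]) = 33.8 × 0.630/(0.0544 + 0.630) = 31.2 μmol·min⁻¹.

31.2 μmol·min⁻¹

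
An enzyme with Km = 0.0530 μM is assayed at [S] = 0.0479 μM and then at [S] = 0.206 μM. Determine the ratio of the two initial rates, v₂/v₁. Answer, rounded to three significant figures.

The fractional saturations are [S]/(Km+[S]) = 0.0479/0.1009 = 0.4747 and 0.206/0.2590 = 0.7954.
v₂/v₁ is just their ratio: 0.7954/0.4747 = 1.68.

1.68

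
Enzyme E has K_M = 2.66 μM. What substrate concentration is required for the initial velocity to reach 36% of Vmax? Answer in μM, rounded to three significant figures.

v/Vmax = [S]/(Km+[S]) = 0.36, so [S] = Km·0.36/(1 − 0.36) = 2.66 × 0.5625.
[S] = 1.50 μM.

1.50 μM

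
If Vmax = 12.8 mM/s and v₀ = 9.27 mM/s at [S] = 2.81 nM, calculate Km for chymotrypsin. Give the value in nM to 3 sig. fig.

1.07 nM

From v = Vmax[S]/(Km+[S]), Km = [S](Vmax − v)/v.
Km = 2.81 × (12.8 − 9.27) / 9.27 = 9.919/9.27 = 1.07 nM.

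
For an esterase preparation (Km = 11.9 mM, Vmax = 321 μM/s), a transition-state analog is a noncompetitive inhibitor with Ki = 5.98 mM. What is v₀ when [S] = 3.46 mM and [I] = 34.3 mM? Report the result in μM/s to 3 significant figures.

With α = 1 + [I]/Ki = 1 + 34.3/5.98 = 6.736, the noncompetitive rate law is v = (Vmax/α)·[S] / (Km + [S]).
v = (321/6.736)×3.46 / (11.9 + 3.46) = 164.9/15.36 = 10.7 μM/s.

10.7 μM/s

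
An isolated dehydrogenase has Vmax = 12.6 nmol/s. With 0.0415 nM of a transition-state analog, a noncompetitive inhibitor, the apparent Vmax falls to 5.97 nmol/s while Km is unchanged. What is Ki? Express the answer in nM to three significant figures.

0.0374 nM

Noncompetitive: Vmax,app = Vmax/α with α = 1 + [I]/Ki.
α = Vmax/Vmax,app = 12.6/5.97 = 2.111.
Ki = [I]/(α − 1) = 0.0415/1.111 = 0.0374 nM.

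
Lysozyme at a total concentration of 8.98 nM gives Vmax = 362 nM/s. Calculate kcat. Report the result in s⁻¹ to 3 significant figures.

kcat = Vmax/[E]total = 362 nM/s / 8.98 nM = 40.3 s⁻¹.

40.3 s⁻¹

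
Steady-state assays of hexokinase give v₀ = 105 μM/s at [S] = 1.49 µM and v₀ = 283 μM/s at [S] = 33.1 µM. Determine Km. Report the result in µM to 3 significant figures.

In reciprocal form, 1/v = (Km/Vmax)·(1/[S]) + 1/Vmax. The two points give (1/[S], 1/v) = (0.6711, 0.009524) and (0.03021, 0.003534).
Slope = (0.009524 − 0.003534)/(0.6711 − 0.03021) = 0.009346; intercept = 0.009524 − 0.009346×0.6711 = 0.003251.
Vmax = 1/intercept = 308 μM/s; Km = slope × Vmax = 0.009346 × 308 = 2.87 µM.

2.87 µM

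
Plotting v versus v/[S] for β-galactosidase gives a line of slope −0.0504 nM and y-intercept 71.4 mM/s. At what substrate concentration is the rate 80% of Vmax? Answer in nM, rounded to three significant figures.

0.202 nM

The Eadie–Hofstee slope gives Km = 0.0504 nM (slope = −Km).
v/Vmax = [S]/(Km+[S]) = 0.8 ⇒ [S] = Km·0.8/(1−0.8) = 0.0504 × 4.000 = 0.202 nM.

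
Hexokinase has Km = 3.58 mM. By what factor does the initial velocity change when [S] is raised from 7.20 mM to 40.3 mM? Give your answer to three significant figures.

The fractional saturations are [S]/(Km+[S]) = 7.20/10.78 = 0.6679 and 40.3/43.88 = 0.9184.
v₂/v₁ is just their ratio: 0.9184/0.6679 = 1.38.

1.38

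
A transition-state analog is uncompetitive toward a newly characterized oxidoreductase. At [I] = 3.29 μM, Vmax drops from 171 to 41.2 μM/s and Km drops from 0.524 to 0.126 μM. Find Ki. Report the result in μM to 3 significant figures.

Uncompetitive: Vmax,app = Vmax/α (and Km,app = Km/α) with α = 1 + [I]/Ki.
α = Vmax/Vmax,app = 171/41.2 = 4.150.
Since α = 1 + [I]/Ki, [I]/Ki = 4.150 − 1 = 3.150 and Ki = 3.29/3.150 = 1.04 μM.

1.04 μM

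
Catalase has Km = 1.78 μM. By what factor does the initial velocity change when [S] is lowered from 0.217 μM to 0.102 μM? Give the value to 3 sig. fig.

The fractional saturations are [S]/(Km+[S]) = 0.217/1.997 = 0.1087 and 0.102/1.882 = 0.05420.
v₂/v₁ is just their ratio: 0.05420/0.1087 = 0.499.

0.499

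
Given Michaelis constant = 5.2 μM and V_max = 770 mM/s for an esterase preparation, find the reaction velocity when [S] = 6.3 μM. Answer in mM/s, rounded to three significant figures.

[S]/(Km+[S]) = 6.3/11.50 = 0.5478, the fractional saturation.
v = 0.5478 × Vmax = 0.5478 × 770 = 422 mM/s.

422 mM/s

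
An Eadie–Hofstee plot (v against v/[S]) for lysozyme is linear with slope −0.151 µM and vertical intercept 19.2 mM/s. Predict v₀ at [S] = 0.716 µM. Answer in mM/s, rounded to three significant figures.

In the Eadie–Hofstee form v = Vmax − Km·(v/[S]), the slope is −Km and the intercept is Vmax, so Km = 0.151 µM and Vmax = 19.2 mM/s.
v = 19.2 × 0.716/(0.151 + 0.716) = 15.9 mM/s.

15.9 mM/s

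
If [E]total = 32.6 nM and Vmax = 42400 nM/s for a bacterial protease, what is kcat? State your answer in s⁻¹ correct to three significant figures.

kcat = Vmax/[E]total = 42400 nM/s / 32.6 nM = 1300 s⁻¹.

1300 s⁻¹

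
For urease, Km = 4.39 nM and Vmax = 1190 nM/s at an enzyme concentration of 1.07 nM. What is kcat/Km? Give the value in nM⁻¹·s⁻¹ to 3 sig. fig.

253 nM⁻¹·s⁻¹

kcat = Vmax/[E]total = 1190/1.07 = 1110 s⁻¹.
kcat/Km = 1110/4.39 = 253 nM⁻¹·s⁻¹.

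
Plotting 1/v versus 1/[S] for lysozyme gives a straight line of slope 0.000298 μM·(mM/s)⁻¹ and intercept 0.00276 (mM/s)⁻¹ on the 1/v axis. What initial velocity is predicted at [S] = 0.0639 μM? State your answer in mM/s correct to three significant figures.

135 mM/s

The y-intercept is 1/Vmax, so Vmax = 1/0.00276 = 362 mM/s.
The slope is Km/Vmax, so Km = 0.000298 × 362 = 0.108 μM.
Then v = 362 × 0.0639/(0.108 + 0.0639) = 135 mM/s.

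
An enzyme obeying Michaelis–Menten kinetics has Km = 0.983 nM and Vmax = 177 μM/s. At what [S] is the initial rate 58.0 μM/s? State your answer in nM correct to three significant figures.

0.479 nM

Rearranging v = Vmax[S]/(Km+[S]) gives [S] = Km·v/(Vmax − v).
[S] = 0.983 × 58.0 / (177 − 58.0) = 57.01/119.0 = 0.479 nM.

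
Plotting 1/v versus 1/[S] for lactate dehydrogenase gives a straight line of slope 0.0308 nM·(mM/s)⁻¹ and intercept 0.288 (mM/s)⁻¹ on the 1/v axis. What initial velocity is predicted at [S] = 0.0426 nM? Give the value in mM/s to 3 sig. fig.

0.989 mM/s

The y-intercept is 1/Vmax, so Vmax = 1/0.288 = 3.47 mM/s.
The slope is Km/Vmax, so Km = 0.0308 × 3.47 = 0.107 nM.
Then v = 3.47 × 0.0426/(0.107 + 0.0426) = 0.989 mM/s.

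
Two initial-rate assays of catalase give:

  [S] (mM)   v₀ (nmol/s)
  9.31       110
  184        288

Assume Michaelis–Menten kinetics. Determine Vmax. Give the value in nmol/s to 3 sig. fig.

315 nmol/s

From v = Vmax[S]/(Km+[S]), each point gives Vmax = v(Km+[S])/[S].
Equating: 110(Km+9.31)/9.31 = 288(Km+184)/184.
11.82·Km + 110 = 1.565·Km + 288, so (11.82 − 1.565)·Km = 288 − 110.
Km = 178.0/10.25 = 17.4 mM; then Vmax = 110(17.4+9.31)/9.31 = 315 nmol/s.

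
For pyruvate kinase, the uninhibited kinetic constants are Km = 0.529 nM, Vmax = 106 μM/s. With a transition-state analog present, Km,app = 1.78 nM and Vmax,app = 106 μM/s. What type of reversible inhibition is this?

Km increases (0.529 → 1.78 nM) while Vmax is unchanged — the hallmark of competitive inhibition.

competitive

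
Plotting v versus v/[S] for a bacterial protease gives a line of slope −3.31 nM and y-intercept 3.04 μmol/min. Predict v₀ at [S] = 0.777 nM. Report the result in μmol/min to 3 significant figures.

In the Eadie–Hofstee form v = Vmax − Km·(v/[S]), the slope is −Km and the intercept is Vmax, so Km = 3.31 nM and Vmax = 3.04 μmol/min.
v = 3.04 × 0.777/(3.31 + 0.777) = 0.578 μmol/min.

0.578 μmol/min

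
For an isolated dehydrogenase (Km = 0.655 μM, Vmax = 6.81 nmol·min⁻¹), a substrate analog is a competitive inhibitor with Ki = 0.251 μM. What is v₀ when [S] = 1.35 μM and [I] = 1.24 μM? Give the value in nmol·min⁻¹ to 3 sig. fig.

α = 1 + [I]/Ki = 1 + 1.24/0.251 = 5.940.
For a competitive inhibitor, Vmax is unchanged and the apparent Km becomes α·Km: Km,app = 3.89 μM, Vmax,app = 6.81 nmol·min⁻¹.
v = Vmax,app·[S]/(Km,app + [S]) = 6.81 × 1.35/(3.89 + 1.35) = 1.75 nmol·min⁻¹.

1.75 nmol·min⁻¹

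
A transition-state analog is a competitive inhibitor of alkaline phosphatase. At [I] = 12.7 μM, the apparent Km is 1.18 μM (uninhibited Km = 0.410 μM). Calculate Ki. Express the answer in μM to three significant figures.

Competitive: Km,app = α·Km with α = 1 + [I]/Ki.
α = Km,app/Km = 1.18/0.410 = 2.878.
Ki = [I]/(α − 1) = 12.7/1.878 = 6.76 μM.

6.76 μM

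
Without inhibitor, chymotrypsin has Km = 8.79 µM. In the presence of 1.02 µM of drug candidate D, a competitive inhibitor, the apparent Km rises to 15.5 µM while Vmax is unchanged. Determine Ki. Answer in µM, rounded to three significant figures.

1.34 µM

Competitive: Km,app = α·Km with α = 1 + [I]/Ki.
α = Km,app/Km = 15.5/8.79 = 1.763.
Ki = [I]/(α − 1) = 1.02/0.7634 = 1.34 µM.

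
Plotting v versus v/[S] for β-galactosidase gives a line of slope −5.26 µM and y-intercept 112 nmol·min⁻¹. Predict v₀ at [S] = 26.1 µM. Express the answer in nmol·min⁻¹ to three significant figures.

In the Eadie–Hofstee form v = Vmax − Km·(v/[S]), the slope is −Km and the intercept is Vmax, so Km = 5.26 µM and Vmax = 112 nmol·min⁻¹.
v = 112 × 26.1/(5.26 + 26.1) = 93.2 nmol·min⁻¹.

93.2 nmol·min⁻¹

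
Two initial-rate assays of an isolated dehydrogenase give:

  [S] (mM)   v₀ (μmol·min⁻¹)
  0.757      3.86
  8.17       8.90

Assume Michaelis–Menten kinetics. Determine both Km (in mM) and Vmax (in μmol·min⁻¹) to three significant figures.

In reciprocal form, 1/v = (Km/Vmax)·(1/[S]) + 1/Vmax. The two points give (1/[S], 1/v) = (1.321, 0.2591) and (0.1224, 0.1124).
Slope = (0.2591 − 0.1124)/(1.321 − 0.1224) = 0.1224; intercept = 0.2591 − 0.1224×1.321 = 0.09738.
Vmax = 1/intercept = 10.3 μmol·min⁻¹; Km = slope × Vmax = 0.1224 × 10.3 = 1.26 mM.

Km = 1.26 mM; Vmax = 10.3 μmol·min⁻¹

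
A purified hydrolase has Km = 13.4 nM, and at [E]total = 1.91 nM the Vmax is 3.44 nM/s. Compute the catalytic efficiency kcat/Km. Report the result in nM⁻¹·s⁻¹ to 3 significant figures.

0.134 nM⁻¹·s⁻¹

kcat = Vmax/[E]total = 3.44/1.91 = 1.80 s⁻¹.
kcat/Km = 1.80/13.4 = 0.134 nM⁻¹·s⁻¹.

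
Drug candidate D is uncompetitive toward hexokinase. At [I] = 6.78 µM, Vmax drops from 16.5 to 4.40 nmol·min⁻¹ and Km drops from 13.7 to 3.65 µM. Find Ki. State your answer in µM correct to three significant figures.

2.47 µM

Uncompetitive: Vmax,app = Vmax/α (and Km,app = Km/α) with α = 1 + [I]/Ki.
α = Vmax/Vmax,app = 16.5/4.40 = 3.750.
Since α = 1 + [I]/Ki, [I]/Ki = 3.750 − 1 = 2.750 and Ki = 6.78/2.750 = 2.47 µM.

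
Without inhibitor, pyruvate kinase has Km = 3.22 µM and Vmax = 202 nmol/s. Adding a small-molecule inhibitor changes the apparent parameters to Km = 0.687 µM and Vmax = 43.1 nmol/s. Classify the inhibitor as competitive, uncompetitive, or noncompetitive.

Both Km and Vmax decrease by the same factor (~4.69-fold) — characteristic of uncompetitive inhibition.

uncompetitive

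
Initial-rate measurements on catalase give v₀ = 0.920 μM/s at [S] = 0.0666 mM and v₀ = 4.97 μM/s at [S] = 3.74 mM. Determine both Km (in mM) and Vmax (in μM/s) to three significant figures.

In reciprocal form, 1/v = (Km/Vmax)·(1/[S]) + 1/Vmax. The two points give (1/[S], 1/v) = (15.02, 1.087) and (0.2674, 0.2012).
Slope = (1.087 − 0.2012)/(15.02 − 0.2674) = 0.06006; intercept = 1.087 − 0.06006×15.02 = 0.1851.
Vmax = 1/intercept = 5.40 μM/s; Km = slope × Vmax = 0.06006 × 5.40 = 0.324 mM.

Km = 0.324 mM; Vmax = 5.40 μM/s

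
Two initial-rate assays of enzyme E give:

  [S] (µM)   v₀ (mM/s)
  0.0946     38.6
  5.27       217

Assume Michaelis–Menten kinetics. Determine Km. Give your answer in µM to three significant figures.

0.486 µM

In reciprocal form, 1/v = (Km/Vmax)·(1/[S]) + 1/Vmax. The two points give (1/[S], 1/v) = (10.57, 0.02591) and (0.1898, 0.004608).
Slope = (0.02591 − 0.004608)/(10.57 − 0.1898) = 0.002052; intercept = 0.02591 − 0.002052×10.57 = 0.004219.
Vmax = 1/intercept = 237 mM/s; Km = slope × Vmax = 0.002052 × 237 = 0.486 µM.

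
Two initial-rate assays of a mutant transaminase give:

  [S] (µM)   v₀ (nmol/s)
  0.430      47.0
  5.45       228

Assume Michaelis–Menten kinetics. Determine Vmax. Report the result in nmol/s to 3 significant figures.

340 nmol/s

From v = Vmax[S]/(Km+[S]), each point gives Vmax = v(Km+[S])/[S].
Equating: 47.0(Km+0.430)/0.430 = 228(Km+5.45)/5.45.
109.3·Km + 47.0 = 41.83·Km + 228, so (109.3 − 41.83)·Km = 228 − 47.0.
Km = 181.0/67.47 = 2.68 µM; then Vmax = 47.0(2.68+0.430)/0.430 = 340 nmol/s.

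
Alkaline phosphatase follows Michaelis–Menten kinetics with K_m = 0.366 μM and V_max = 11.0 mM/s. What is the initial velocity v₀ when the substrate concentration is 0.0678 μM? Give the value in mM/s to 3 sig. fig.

1.72 mM/s

[S]/(Km+[S]) = 0.0678/0.4338 = 0.1563, the fractional saturation.
v = 0.1563 × Vmax = 0.1563 × 11.0 = 1.72 mM/s.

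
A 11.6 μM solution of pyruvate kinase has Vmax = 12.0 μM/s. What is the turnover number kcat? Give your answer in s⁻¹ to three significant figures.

kcat = Vmax/[E]total = 12.0 μM/s / 11.6 μM = 1.03 s⁻¹.

1.03 s⁻¹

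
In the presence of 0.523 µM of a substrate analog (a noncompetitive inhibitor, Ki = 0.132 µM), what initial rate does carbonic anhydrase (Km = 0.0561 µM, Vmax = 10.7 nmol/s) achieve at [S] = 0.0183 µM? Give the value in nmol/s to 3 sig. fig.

0.530 nmol/s

With α = 1 + [I]/Ki = 1 + 0.523/0.132 = 4.962, the noncompetitive rate law is v = (Vmax/α)·[S] / (Km + [S]).
v = (10.7/4.962)×0.0183 / (0.0561 + 0.0183) = 0.03946/0.07440 = 0.530 nmol/s.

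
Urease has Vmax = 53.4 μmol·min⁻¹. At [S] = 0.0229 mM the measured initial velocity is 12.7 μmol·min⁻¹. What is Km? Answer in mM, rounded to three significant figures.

From v = Vmax[S]/(Km+[S]), Km = [S](Vmax − v)/v.
Km = 0.0229 × (53.4 − 12.7) / 12.7 = 0.9320/12.7 = 0.0734 mM.

0.0734 mM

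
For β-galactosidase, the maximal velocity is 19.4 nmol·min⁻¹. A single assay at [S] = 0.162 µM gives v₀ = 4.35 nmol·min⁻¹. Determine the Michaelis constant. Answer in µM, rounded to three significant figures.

0.560 µM

From v = Vmax[S]/(Km+[S]), Km = [S](Vmax − v)/v.
Km = 0.162 × (19.4 − 4.35) / 4.35 = 2.438/4.35 = 0.560 µM.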